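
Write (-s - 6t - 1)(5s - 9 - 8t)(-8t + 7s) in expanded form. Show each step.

-114s^2t - 35s^3 + 402st + 28s^2 + 512st^2 - 496t^2 - 384t^3 - 72t + 63s

(-s - 6t - 1)(5s - 9 - 8t)(-8t + 7s)
= (-5s^2 + 9s + 8st - 30st + 54t + 48t^2 - 5s + 9 + 8t)(-8t + 7s)    [distributive law]
= (-5s^2 + 4s - 22st + 62t + 48t^2 + 9)(-8t + 7s)    [combine like terms]
= 40s^2t - 35s^3 - 32st + 28s^2 + 176st^2 - 154s^2t - 496t^2 + 434st - 384t^3 + 336st^2 - 72t + 63s    [distributive law]
= -114s^2t - 35s^3 + 402st + 28s^2 + 512st^2 - 496t^2 - 384t^3 - 72t + 63s    [combine like terms]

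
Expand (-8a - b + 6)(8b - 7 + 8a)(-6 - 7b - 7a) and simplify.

-681ab + 560ab² + 952a²b - 330a - 344a² + 448a³ - 337b² + 56b³ - 36b + 252

(-8a - b + 6)(8b - 7 + 8a)(-6 - 7b - 7a)
= (-64ab + 56a - 64a² - 8b² + 7b - 8ab + 48b - 42 + 48a)(-6 - 7b - 7a)    [distributive law]
= (-72ab + 104a - 64a² - 8b² + 55b - 42)(-6 - 7b - 7a)    [combine like terms]
= 432ab + 504ab² + 504a²b - 624a - 728ab - 728a² + 384a² + 448a²b + 448a³ + 48b² + 56b³ + 56ab² - 330b - 385b² - 385ab + 252 + 294b + 294a    [distributive law]
= -681ab + 560ab² + 952a²b - 330a - 344a² + 448a³ - 337b² + 56b³ - 36b + 252    [combine like terms]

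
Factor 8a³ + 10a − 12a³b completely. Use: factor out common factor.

8a³ + 10a − 12a³b
= 2(4a³ + 5a − 6a³b)    [factor out 2]
= 2a(4a² + 5 − 6a²b)    [factor out a]

2a(4a² + 5 − 6a²b)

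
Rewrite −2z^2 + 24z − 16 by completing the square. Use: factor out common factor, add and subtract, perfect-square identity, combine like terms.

−2z^2 + 24z − 16
= −2(z^2 − 12z) − 16    [factor out -2 from the z-terms]
= −2(z^2 − 12z + 36 − 36) − 16    [add and subtract 36 inside the bracket]
= −2(z − 6)^2 + 72 − 16    [perfect-square identity]
= −2(z − 6)^2 + 56    [combine constants]

−2(z − 6)^2 + 56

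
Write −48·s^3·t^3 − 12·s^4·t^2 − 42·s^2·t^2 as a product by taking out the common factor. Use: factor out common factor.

6·s^2·t^2(−8·s·t − 2·s^2 − 7)

−48·s^3·t^3 − 12·s^4·t^2 − 42·s^2·t^2
= 6(−8·s^3·t^3 − 2·s^4·t^2 − 7·s^2·t^2)    [factor out 6]
= 6·s^2·t^2(−8·s·t − 2·s^2 − 7)    [factor out s^2·t^2]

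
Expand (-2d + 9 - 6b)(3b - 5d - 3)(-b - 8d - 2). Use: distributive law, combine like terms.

(-2d + 9 - 6b)(3b - 5d - 3)(-b - 8d - 2)
= (-6bd + 10d^2 + 6d + 27b - 45d - 27 - 18b^2 + 30bd + 18b)(-b - 8d - 2)    [distributive law]
= (24bd + 10d^2 - 39d + 45b - 27 - 18b^2)(-b - 8d - 2)    [combine like terms]
= -24b^2d - 192bd^2 - 48bd - 10bd^2 - 80d^3 - 20d^2 + 39bd + 312d^2 + 78d - 45b^2 - 360bd - 90b + 27b + 216d + 54 + 18b^3 + 144b^2d + 36b^2    [distributive law]
= 120b^2d - 202bd^2 - 369bd - 80d^3 + 292d^2 + 294d - 9b^2 - 63b + 54 + 18b^3    [combine like terms]

120b^2d - 202bd^2 - 369bd - 80d^3 + 292d^2 + 294d - 9b^2 - 63b + 54 + 18b^3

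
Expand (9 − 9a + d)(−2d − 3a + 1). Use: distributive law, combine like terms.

(9 − 9a + d)(−2d − 3a + 1)
= −18d − 27a + 9 + 18ad + 27a² − 9a − 2d² − 3ad + d    [distributive law]
= −17d − 36a + 9 + 15ad + 27a² − 2d²    [combine like terms]

−17d − 36a + 9 + 15ad + 27a² − 2d²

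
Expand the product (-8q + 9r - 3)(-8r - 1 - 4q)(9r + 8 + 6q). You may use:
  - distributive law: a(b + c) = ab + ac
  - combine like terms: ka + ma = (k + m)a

-180qr^2 + 494qr + 456q^2r + 178q + 376q^2 + 192q^3 - 648r^3 - 441r^2 + 147r + 24

(-8q + 9r - 3)(-8r - 1 - 4q)(9r + 8 + 6q)
= (64qr + 8q + 32q^2 - 72r^2 - 9r - 36qr + 24r + 3 + 12q)(9r + 8 + 6q)    [distributive law]
= (28qr + 20q + 32q^2 - 72r^2 + 15r + 3)(9r + 8 + 6q)    [combine like terms]
= 252qr^2 + 224qr + 168q^2r + 180qr + 160q + 120q^2 + 288q^2r + 256q^2 + 192q^3 - 648r^3 - 576r^2 - 432qr^2 + 135r^2 + 120r + 90qr + 27r + 24 + 18q    [distributive law]
= -180qr^2 + 494qr + 456q^2r + 178q + 376q^2 + 192q^3 - 648r^3 - 441r^2 + 147r + 24    [combine like terms]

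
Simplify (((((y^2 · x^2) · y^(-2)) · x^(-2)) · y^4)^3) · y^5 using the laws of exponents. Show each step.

(((((y^2 · x^2) · y^(-2)) · x^(-2)) · y^4)^3) · y^5
= (((((y^2 · x^2) · y^(-2)) · x^(-2))^3) · ((y^4)^3)) · y^5    [power of a product]
= (((((y^2 · x^2) · y^(-2))^3) · ((x^(-2))^3)) · ((y^4)^3)) · y^5    [power of a product]
= (((((y^2 · x^2)^3) · ((y^(-2))^3)) · ((x^(-2))^3)) · ((y^4)^3)) · y^5    [power of a product]
= ((((((y^2)^3) · ((x^2)^3)) · ((y^(-2))^3)) · ((x^(-2))^3)) · ((y^4)^3)) · y^5    [power of a product]
= ((((y^6 · ((x^2)^3)) · ((y^(-2))^3)) · ((x^(-2))^3)) · ((y^4)^3)) · y^5    [power of a power]
= ((((y^6 · x^6) · ((y^(-2))^3)) · ((x^(-2))^3)) · ((y^4)^3)) · y^5    [power of a power]
= ((((y^6 · x^6) · y^(-6)) · ((x^(-2))^3)) · ((y^4)^3)) · y^5    [power of a power]
= ((((y^6 · x^6) · y^(-6)) · x^(-6)) · ((y^4)^3)) · y^5    [power of a power]
= ((((y^6 · x^6) · y^(-6)) · x^(-6)) · y^12) · y^5    [power of a power]
= y^17    [product of powers]

y^17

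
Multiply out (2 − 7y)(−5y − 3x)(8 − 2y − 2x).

(2 − 7y)(−5y − 3x)(8 − 2y − 2x)
= (−10y − 6x + 35y^2 + 21xy)(8 − 2y − 2x)    [distributive law]
= −80y + 20y^2 + 20xy − 48x + 12xy + 12x^2 + 280y^2 − 70y^3 − 70xy^2 + 168xy − 42xy^2 − 42x^2y    [distributive law]
= −80y + 300y^2 + 200xy − 48x + 12x^2 − 70y^3 − 112xy^2 − 42x^2y    [combine like terms]

−80y + 300y^2 + 200xy − 48x + 12x^2 − 70y^3 − 112xy^2 − 42x^2y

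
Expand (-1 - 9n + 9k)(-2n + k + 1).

(-1 - 9n + 9k)(-2n + k + 1)
= 2n - k - 1 + 18n² - 9kn - 9n - 18kn + 9k² + 9k    [distributive law]
= -7n + 8k - 1 + 18n² - 27kn + 9k²    [combine like terms]

-7n + 8k - 1 + 18n² - 27kn + 9k²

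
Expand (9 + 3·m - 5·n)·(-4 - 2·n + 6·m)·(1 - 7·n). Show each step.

-36 + 254·n - 4·n^2 + 42·m - 330·m·n + 252·m·n^2 + 18·m^2 - 126·m^2·n - 70·n^3

(9 + 3·m - 5·n)·(-4 - 2·n + 6·m)·(1 - 7·n)
= (-36 - 18·n + 54·m - 12·m - 6·m·n + 18·m^2 + 20·n + 10·n^2 - 30·m·n)·(1 - 7·n)    [distributive law]
= (-36 + 2·n + 42·m - 36·m·n + 18·m^2 + 10·n^2)·(1 - 7·n)    [combine like terms]
= -36 + 252·n + 2·n - 14·n^2 + 42·m - 294·m·n - 36·m·n + 252·m·n^2 + 18·m^2 - 126·m^2·n + 10·n^2 - 70·n^3    [distributive law]
= -36 + 254·n - 4·n^2 + 42·m - 330·m·n + 252·m·n^2 + 18·m^2 - 126·m^2·n - 70·n^3    [combine like terms]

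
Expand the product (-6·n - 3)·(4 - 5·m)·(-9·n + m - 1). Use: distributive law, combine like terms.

(-6·n - 3)·(4 - 5·m)·(-9·n + m - 1)
= (-24·n + 30·m·n - 12 + 15·m)·(-9·n + m - 1)    [distributive law]
= 216·n^2 - 24·m·n + 24·n - 270·m·n^2 + 30·m^2·n - 30·m·n + 108·n - 12·m + 12 - 135·m·n + 15·m^2 - 15·m    [distributive law]
= 216·n^2 - 189·m·n + 132·n - 270·m·n^2 + 30·m^2·n - 27·m + 12 + 15·m^2    [combine like terms]

216·n^2 - 189·m·n + 132·n - 270·m·n^2 + 30·m^2·n - 27·m + 12 + 15·m^2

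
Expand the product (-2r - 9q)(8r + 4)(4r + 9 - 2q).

-64r^3 - 176r^2 - 256qr^2 - 72r - 776qr + 144q^2r - 324q + 72q^2

(-2r - 9q)(8r + 4)(4r + 9 - 2q)
= (-16r^2 - 8r - 72qr - 36q)(4r + 9 - 2q)    [distributive law]
= -64r^3 - 144r^2 + 32qr^2 - 32r^2 - 72r + 16qr - 288qr^2 - 648qr + 144q^2r - 144qr - 324q + 72q^2    [distributive law]
= -64r^3 - 176r^2 - 256qr^2 - 72r - 776qr + 144q^2r - 324q + 72q^2    [combine like terms]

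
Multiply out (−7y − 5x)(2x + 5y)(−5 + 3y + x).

195xy − 152xy² − 69x²y + 175y² − 105y³ + 50x² − 10x³

(−7y − 5x)(2x + 5y)(−5 + 3y + x)
= (−14xy − 35y² − 10x² − 25xy)(−5 + 3y + x)    [distributive law]
= (−39xy − 35y² − 10x²)(−5 + 3y + x)    [combine like terms]
= 195xy − 117xy² − 39x²y + 175y² − 105y³ − 35xy² + 50x² − 30x²y − 10x³    [distributive law]
= 195xy − 152xy² − 69x²y + 175y² − 105y³ + 50x² − 10x³    [combine like terms]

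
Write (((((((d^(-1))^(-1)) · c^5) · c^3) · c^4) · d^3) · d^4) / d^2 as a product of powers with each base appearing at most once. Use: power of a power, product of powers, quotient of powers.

c^12d^6

(((((((d^(-1))^(-1)) · c^5) · c^3) · c^4) · d^3) · d^4) / d^2
= (((((d · c^5) · c^3) · c^4) · d^3) · d^4) / d^2    [power of a power]
= c^12d^6    [quotient of powers; product of powers]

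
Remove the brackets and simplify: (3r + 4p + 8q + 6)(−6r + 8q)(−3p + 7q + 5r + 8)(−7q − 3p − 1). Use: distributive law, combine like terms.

(3r + 4p + 8q + 6)(−6r + 8q)(−3p + 7q + 5r + 8)(−7q − 3p − 1)
= (−18r² + 24qr − 24pr + 32pq − 48qr + 64q² − 36r + 48q)(−3p + 7q + 5r + 8)(−7q − 3p − 1)    [distributive law]
= (−18r² − 24qr − 24pr + 32pq + 64q² − 36r + 48q)(−3p + 7q + 5r + 8)(−7q − 3p − 1)    [combine like terms]
= (54pr² − 126qr² − 90r³ − 144r² + 72pqr − 168q²r − 120qr² − 192qr + 72p²r − 168pqr − 120pr² − 192pr − 96p²q + 224pq² + 160pqr + 256pq − 192pq² + 448q³ + 320q²r + 512q² + 108pr − 252qr − 180r² − 288r − 144pq + 336q² + 240qr + 384q)(−7q − 3p − 1)    [distributive law]
= (−66pr² − 246qr² − 90r³ − 324r² + 64pqr + 152q²r − 204qr + 72p²r − 84pr − 96p²q + 32pq² + 112pq + 448q³ + 848q² − 288r + 384q)(−7q − 3p − 1)    [combine like terms]
= 462pqr² + 198p²r² + 66pr² + 1722q²r² + 738pqr² + 246qr² + 630qr³ + 270pr³ + 90r³ + 2268qr² + 972pr² + 324r² − 448pq²r − 192p²qr − 64pqr − 1064q³r − 456pq²r − 152q²r + 1428q²r + 612pqr + 204qr − 504p²qr − 216p³r − 72p²r + 588pqr + 252p²r + 84pr + 672p²q² + 288p³q + 96p²q − 224pq³ − 96p²q² − 32pq² − 784pq² − 336p²q − 112pq − 3136q⁴ − 1344pq³ − 448q³ − 5936q³ − 2544pq² − 848q² + 2016qr + 864pr + 288r − 2688q² − 1152pq − 384q    [distributive law]
= 1200pqr² + 198p²r² + 1038pr² + 1722q²r² + 2514qr² + 630qr³ + 270pr³ + 90r³ + 324r² − 904pq²r − 696p²qr + 1136pqr − 1064q³r + 1276q²r + 2220qr − 216p³r + 180p²r + 948pr + 576p²q² + 288p³q − 240p²q − 1568pq³ − 3360pq² − 1264pq − 3136q⁴ − 6384q³ − 3536q² + 288r − 384q    [combine like terms]

1200pqr² + 198p²r² + 1038pr² + 1722q²r² + 2514qr² + 630qr³ + 270pr³ + 90r³ + 324r² − 904pq²r − 696p²qr + 1136pqr − 1064q³r + 1276q²r + 2220qr − 216p³r + 180p²r + 948pr + 576p²q² + 288p³q − 240p²q − 1568pq³ − 3360pq² − 1264pq − 3136q⁴ − 6384q³ − 3536q² + 288r − 384q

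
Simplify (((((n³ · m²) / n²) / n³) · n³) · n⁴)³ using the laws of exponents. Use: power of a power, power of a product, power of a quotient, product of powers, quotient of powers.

(((((n³ · m²) / n²) / n³) · n³) · n⁴)³
= (((((n³ · m²) / n²) / n³) · n³)³) · ((n⁴)³)    [power of a product]
= (((((n³ · m²) / n²) / n³)³) · ((n³)³)) · ((n⁴)³)    [power of a product]
= (((((n³ · m²) / n²)³) / ((n³)³)) · ((n³)³)) · ((n⁴)³)    [power of a quotient]
= (((((n³ · m²)³) / ((n²)³)) / ((n³)³)) · ((n³)³)) · ((n⁴)³)    [power of a quotient]
= ((((((n³)³) · ((m²)³)) / ((n²)³)) / ((n³)³)) · ((n³)³)) · ((n⁴)³)    [power of a product]
= ((((n⁹ · ((m²)³)) / ((n²)³)) / ((n³)³)) · ((n³)³)) · ((n⁴)³)    [power of a power]
= ((((n⁹ · m⁶) / ((n²)³)) / ((n³)³)) · ((n³)³)) · ((n⁴)³)    [power of a power]
= ((((n⁹ · m⁶) / n⁶) / ((n³)³)) · ((n³)³)) · ((n⁴)³)    [power of a power]
= ((((n⁹ · m⁶) / n⁶) / n⁹) · ((n³)³)) · ((n⁴)³)    [power of a power]
= ((((n⁹ · m⁶) / n⁶) / n⁹) · n⁹) · ((n⁴)³)    [power of a power]
= ((((n⁹ · m⁶) / n⁶) / n⁹) · n⁹) · n¹²    [power of a power]
= m⁶n¹⁵    [quotient of powers; product of powers]

m⁶n¹⁵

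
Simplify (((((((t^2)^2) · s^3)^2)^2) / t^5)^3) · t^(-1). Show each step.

s^36t^32

(((((((t^2)^2) · s^3)^2)^2) / t^5)^3) · t^(-1)
= (((((((t^2)^2) · s^3)^2)^2)^3) / ((t^5)^3)) · t^(-1)    [power of a quotient]
= ((((((t^2)^2) · s^3)^2)^6) / ((t^5)^3)) · t^(-1)    [power of a power]
= (((((t^2)^2) · s^3)^12) / ((t^5)^3)) · t^(-1)    [power of a power]
= (((((t^2)^2)^12) · ((s^3)^12)) / ((t^5)^3)) · t^(-1)    [power of a product]
= ((((t^2)^24) · ((s^3)^12)) / ((t^5)^3)) · t^(-1)    [power of a power]
= ((t^48 · ((s^3)^12)) / ((t^5)^3)) · t^(-1)    [power of a power]
= ((t^48 · s^36) / ((t^5)^3)) · t^(-1)    [power of a power]
= ((t^48 · s^36) / t^15) · t^(-1)    [power of a power]
= s^36t^32    [quotient of powers; product of powers]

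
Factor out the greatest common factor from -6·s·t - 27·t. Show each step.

3·t(-2·s - 9)

-6·s·t - 27·t
= 3(-2·s·t - 9·t)    [factor out 3]
= 3·t(-2·s - 9)    [factor out t]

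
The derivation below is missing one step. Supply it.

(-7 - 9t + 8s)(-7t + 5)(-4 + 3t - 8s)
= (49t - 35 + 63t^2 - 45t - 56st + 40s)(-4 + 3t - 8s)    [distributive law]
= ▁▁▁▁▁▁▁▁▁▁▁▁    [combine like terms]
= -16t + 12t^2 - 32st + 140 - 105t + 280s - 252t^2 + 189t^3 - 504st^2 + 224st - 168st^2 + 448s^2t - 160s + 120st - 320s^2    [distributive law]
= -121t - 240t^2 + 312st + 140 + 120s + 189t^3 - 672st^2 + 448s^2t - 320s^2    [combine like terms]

By combine like terms:

(4t - 35 + 63t^2 - 56st + 40s)(-4 + 3t - 8s)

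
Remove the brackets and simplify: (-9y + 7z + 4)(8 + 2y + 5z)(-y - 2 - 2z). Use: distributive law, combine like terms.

100y^2 + 96y + 114yz + 18y^3 + 67y^2z + 27yz^2 - 216z - 222z^2 - 70z^3 - 64

(-9y + 7z + 4)(8 + 2y + 5z)(-y - 2 - 2z)
= (-72y - 18y^2 - 45yz + 56z + 14yz + 35z^2 + 32 + 8y + 20z)(-y - 2 - 2z)    [distributive law]
= (-64y - 18y^2 - 31yz + 76z + 35z^2 + 32)(-y - 2 - 2z)    [combine like terms]
= 64y^2 + 128y + 128yz + 18y^3 + 36y^2 + 36y^2z + 31y^2z + 62yz + 62yz^2 - 76yz - 152z - 152z^2 - 35yz^2 - 70z^2 - 70z^3 - 32y - 64 - 64z    [distributive law]
= 100y^2 + 96y + 114yz + 18y^3 + 67y^2z + 27yz^2 - 216z - 222z^2 - 70z^3 - 64    [combine like terms]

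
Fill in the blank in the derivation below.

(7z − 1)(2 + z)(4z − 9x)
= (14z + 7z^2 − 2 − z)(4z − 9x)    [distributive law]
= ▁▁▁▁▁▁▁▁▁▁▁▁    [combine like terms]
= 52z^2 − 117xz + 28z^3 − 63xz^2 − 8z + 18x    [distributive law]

Applying combine like terms to the line above:

(13z + 7z^2 − 2)(4z − 9x)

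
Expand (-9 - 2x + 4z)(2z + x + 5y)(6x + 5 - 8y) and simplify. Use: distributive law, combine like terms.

-108xz - 90z + 244yz - 64x^2 - 45x - 248xy - 225y + 360y^2 - 12x^3 - 44x^2y + 80xy^2 + 48xz^2 + 40z^2 - 64yz^2 + 120xyz - 160y^2z

(-9 - 2x + 4z)(2z + x + 5y)(6x + 5 - 8y)
= (-18z - 9x - 45y - 4xz - 2x^2 - 10xy + 8z^2 + 4xz + 20yz)(6x + 5 - 8y)    [distributive law]
= (-18z - 9x - 45y - 2x^2 - 10xy + 8z^2 + 20yz)(6x + 5 - 8y)    [combine like terms]
= -108xz - 90z + 144yz - 54x^2 - 45x + 72xy - 270xy - 225y + 360y^2 - 12x^3 - 10x^2 + 16x^2y - 60x^2y - 50xy + 80xy^2 + 48xz^2 + 40z^2 - 64yz^2 + 120xyz + 100yz - 160y^2z    [distributive law]
= -108xz - 90z + 244yz - 64x^2 - 45x - 248xy - 225y + 360y^2 - 12x^3 - 44x^2y + 80xy^2 + 48xz^2 + 40z^2 - 64yz^2 + 120xyz - 160y^2z    [combine like terms]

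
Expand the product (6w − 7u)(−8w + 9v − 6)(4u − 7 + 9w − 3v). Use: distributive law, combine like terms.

312uw^2 + 12w^2 − 432w^3 + 630vw^2 − 519uvw − 270vw − 162v^2w − 158uw + 252w + 224u^2w − 252u^2v + 315uv + 189uv^2 + 168u^2 − 294u

(6w − 7u)(−8w + 9v − 6)(4u − 7 + 9w − 3v)
= (−48w^2 + 54vw − 36w + 56uw − 63uv + 42u)(4u − 7 + 9w − 3v)    [distributive law]
= −192uw^2 + 336w^2 − 432w^3 + 144vw^2 + 216uvw − 378vw + 486vw^2 − 162v^2w − 144uw + 252w − 324w^2 + 108vw + 224u^2w − 392uw + 504uw^2 − 168uvw − 252u^2v + 441uv − 567uvw + 189uv^2 + 168u^2 − 294u + 378uw − 126uv    [distributive law]
= 312uw^2 + 12w^2 − 432w^3 + 630vw^2 − 519uvw − 270vw − 162v^2w − 158uw + 252w + 224u^2w − 252u^2v + 315uv + 189uv^2 + 168u^2 − 294u    [combine like terms]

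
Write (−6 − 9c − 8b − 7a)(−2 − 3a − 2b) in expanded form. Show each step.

12 + 32a + 28b + 18c + 27ac + 18bc + 38ab + 16b^2 + 21a^2

(−6 − 9c − 8b − 7a)(−2 − 3a − 2b)
= 12 + 18a + 12b + 18c + 27ac + 18bc + 16b + 24ab + 16b^2 + 14a + 21a^2 + 14ab    [distributive law]
= 12 + 32a + 28b + 18c + 27ac + 18bc + 38ab + 16b^2 + 21a^2    [combine like terms]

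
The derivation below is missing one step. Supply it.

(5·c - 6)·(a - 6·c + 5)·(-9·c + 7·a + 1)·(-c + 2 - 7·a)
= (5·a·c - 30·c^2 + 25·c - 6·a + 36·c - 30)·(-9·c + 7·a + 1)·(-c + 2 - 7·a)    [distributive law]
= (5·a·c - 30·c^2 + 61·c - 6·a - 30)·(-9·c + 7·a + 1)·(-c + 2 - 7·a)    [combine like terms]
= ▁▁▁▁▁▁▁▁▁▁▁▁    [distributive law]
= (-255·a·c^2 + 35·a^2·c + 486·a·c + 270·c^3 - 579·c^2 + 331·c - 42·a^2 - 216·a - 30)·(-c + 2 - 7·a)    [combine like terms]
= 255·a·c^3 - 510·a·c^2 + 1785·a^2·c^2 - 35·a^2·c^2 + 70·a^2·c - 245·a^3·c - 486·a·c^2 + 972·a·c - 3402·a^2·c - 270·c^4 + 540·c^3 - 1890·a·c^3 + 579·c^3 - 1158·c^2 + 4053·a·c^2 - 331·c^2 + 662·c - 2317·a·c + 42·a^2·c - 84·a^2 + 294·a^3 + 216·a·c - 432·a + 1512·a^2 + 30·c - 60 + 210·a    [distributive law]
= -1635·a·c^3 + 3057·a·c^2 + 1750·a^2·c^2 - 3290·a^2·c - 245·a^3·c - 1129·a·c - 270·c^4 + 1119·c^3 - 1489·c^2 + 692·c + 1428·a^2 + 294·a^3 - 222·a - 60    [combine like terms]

By distributive law:

(-45·a·c^2 + 35·a^2·c + 5·a·c + 270·c^3 - 210·a·c^2 - 30·c^2 - 549·c^2 + 427·a·c + 61·c + 54·a·c - 42·a^2 - 6·a + 270·c - 210·a - 30)·(-c + 2 - 7·a)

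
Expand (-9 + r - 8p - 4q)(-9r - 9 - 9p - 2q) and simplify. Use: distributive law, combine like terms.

(-9 + r - 8p - 4q)(-9r - 9 - 9p - 2q)
= 81r + 81 + 81p + 18q - 9r² - 9r - 9pr - 2qr + 72pr + 72p + 72p² + 16pq + 36qr + 36q + 36pq + 8q²    [distributive law]
= 72r + 81 + 153p + 54q - 9r² + 63pr + 34qr + 72p² + 52pq + 8q²    [combine like terms]

72r + 81 + 153p + 54q - 9r² + 63pr + 34qr + 72p² + 52pq + 8q²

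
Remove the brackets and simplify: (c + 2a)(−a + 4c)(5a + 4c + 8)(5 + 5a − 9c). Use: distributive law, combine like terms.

559a^2c + 225a^3c − 3a^2c^2 − 104ac^2 − 352ac^3 + 280ac − 208c^3 − 144c^4 + 160c^2 − 130a^3 − 50a^4 − 80a^2

(c + 2a)(−a + 4c)(5a + 4c + 8)(5 + 5a − 9c)
= (−ac + 4c^2 − 2a^2 + 8ac)(5a + 4c + 8)(5 + 5a − 9c)    [distributive law]
= (7ac + 4c^2 − 2a^2)(5a + 4c + 8)(5 + 5a − 9c)    [combine like terms]
= (35a^2c + 28ac^2 + 56ac + 20ac^2 + 16c^3 + 32c^2 − 10a^3 − 8a^2c − 16a^2)(5 + 5a − 9c)    [distributive law]
= (27a^2c + 48ac^2 + 56ac + 16c^3 + 32c^2 − 10a^3 − 16a^2)(5 + 5a − 9c)    [combine like terms]
= 135a^2c + 135a^3c − 243a^2c^2 + 240ac^2 + 240a^2c^2 − 432ac^3 + 280ac + 280a^2c − 504ac^2 + 80c^3 + 80ac^3 − 144c^4 + 160c^2 + 160ac^2 − 288c^3 − 50a^3 − 50a^4 + 90a^3c − 80a^2 − 80a^3 + 144a^2c    [distributive law]
= 559a^2c + 225a^3c − 3a^2c^2 − 104ac^2 − 352ac^3 + 280ac − 208c^3 − 144c^4 + 160c^2 − 130a^3 − 50a^4 − 80a^2    [combine like terms]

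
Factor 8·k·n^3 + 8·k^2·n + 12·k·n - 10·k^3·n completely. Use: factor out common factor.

2·k·n(4·n^2 + 4·k + 6 - 5·k^2)

8·k·n^3 + 8·k^2·n + 12·k·n - 10·k^3·n
= 2(4·k·n^3 + 4·k^2·n + 6·k·n - 5·k^3·n)    [factor out 2]
= 2·k·n(4·n^2 + 4·k + 6 - 5·k^2)    [factor out k·n]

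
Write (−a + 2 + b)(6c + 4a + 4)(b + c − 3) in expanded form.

−2abc − 6ac^2 + 22ac − 4a^2b − 4a^2c + 12a^2 − 8ab − 12a − 2bc + 12c^2 − 28c − 4b − 24 + 6b^2c + 6bc^2 + 4ab^2 + 4b^2

(−a + 2 + b)(6c + 4a + 4)(b + c − 3)
= (−6ac − 4a^2 − 4a + 12c + 8a + 8 + 6bc + 4ab + 4b)(b + c − 3)    [distributive law]
= (−6ac − 4a^2 + 4a + 12c + 8 + 6bc + 4ab + 4b)(b + c − 3)    [combine like terms]
= −6abc − 6ac^2 + 18ac − 4a^2b − 4a^2c + 12a^2 + 4ab + 4ac − 12a + 12bc + 12c^2 − 36c + 8b + 8c − 24 + 6b^2c + 6bc^2 − 18bc + 4ab^2 + 4abc − 12ab + 4b^2 + 4bc − 12b    [distributive law]
= −2abc − 6ac^2 + 22ac − 4a^2b − 4a^2c + 12a^2 − 8ab − 12a − 2bc + 12c^2 − 28c − 4b − 24 + 6b^2c + 6bc^2 + 4ab^2 + 4b^2    [combine like terms]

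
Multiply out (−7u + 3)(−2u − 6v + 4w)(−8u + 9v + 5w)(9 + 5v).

−1008u^3 − 560u^3v − 1650u^2v − 1050u^2v^2 + 2646u^2w + 1470u^2vw + 3852uv^2 + 1890uv^3 − 1008uvw − 210uv^2w − 1260uw^2 − 700uvw^2 + 432u^2 + 810uv − 1134uw − 1458v^2 − 810v^3 + 162vw + 90v^2w + 540w^2 + 300vw^2

(−7u + 3)(−2u − 6v + 4w)(−8u + 9v + 5w)(9 + 5v)
= (14u^2 + 42uv − 28uw − 6u − 18v + 12w)(−8u + 9v + 5w)(9 + 5v)    [distributive law]
= (−112u^3 + 126u^2v + 70u^2w − 336u^2v + 378uv^2 + 210uvw + 224u^2w − 252uvw − 140uw^2 + 48u^2 − 54uv − 30uw + 144uv − 162v^2 − 90vw − 96uw + 108vw + 60w^2)(9 + 5v)    [distributive law]
= (−112u^3 − 210u^2v + 294u^2w + 378uv^2 − 42uvw − 140uw^2 + 48u^2 + 90uv − 126uw − 162v^2 + 18vw + 60w^2)(9 + 5v)    [combine like terms]
= −1008u^3 − 560u^3v − 1890u^2v − 1050u^2v^2 + 2646u^2w + 1470u^2vw + 3402uv^2 + 1890uv^3 − 378uvw − 210uv^2w − 1260uw^2 − 700uvw^2 + 432u^2 + 240u^2v + 810uv + 450uv^2 − 1134uw − 630uvw − 1458v^2 − 810v^3 + 162vw + 90v^2w + 540w^2 + 300vw^2    [distributive law]
= −1008u^3 − 560u^3v − 1650u^2v − 1050u^2v^2 + 2646u^2w + 1470u^2vw + 3852uv^2 + 1890uv^3 − 1008uvw − 210uv^2w − 1260uw^2 − 700uvw^2 + 432u^2 + 810uv − 1134uw − 1458v^2 − 810v^3 + 162vw + 90v^2w + 540w^2 + 300vw^2    [combine like terms]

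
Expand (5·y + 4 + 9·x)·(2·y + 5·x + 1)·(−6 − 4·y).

−112·y² − 40·y³ − 374·x·y − 172·x·y² − 94·y − 174·x − 24 − 270·x² − 180·x²·y

(5·y + 4 + 9·x)·(2·y + 5·x + 1)·(−6 − 4·y)
= (10·y² + 25·x·y + 5·y + 8·y + 20·x + 4 + 18·x·y + 45·x² + 9·x)·(−6 − 4·y)    [distributive law]
= (10·y² + 43·x·y + 13·y + 29·x + 4 + 45·x²)·(−6 − 4·y)    [combine like terms]
= −60·y² − 40·y³ − 258·x·y − 172·x·y² − 78·y − 52·y² − 174·x − 116·x·y − 24 − 16·y − 270·x² − 180·x²·y    [distributive law]
= −112·y² − 40·y³ − 374·x·y − 172·x·y² − 94·y − 174·x − 24 − 270·x² − 180·x²·y    [combine like terms]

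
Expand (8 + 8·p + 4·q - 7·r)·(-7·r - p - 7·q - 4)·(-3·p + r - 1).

(8 + 8·p + 4·q - 7·r)·(-7·r - p - 7·q - 4)·(-3·p + r - 1)
= (-56·r - 8·p - 56·q - 32 - 56·p·r - 8·p^2 - 56·p·q - 32·p - 28·q·r - 4·p·q - 28·q^2 - 16·q + 49·r^2 + 7·p·r + 49·q·r + 28·r)·(-3·p + r - 1)    [distributive law]
= (-28·r - 40·p - 72·q - 32 - 49·p·r - 8·p^2 - 60·p·q + 21·q·r - 28·q^2 + 49·r^2)·(-3·p + r - 1)    [combine like terms]
= 84·p·r - 28·r^2 + 28·r + 120·p^2 - 40·p·r + 40·p + 216·p·q - 72·q·r + 72·q + 96·p - 32·r + 32 + 147·p^2·r - 49·p·r^2 + 49·p·r + 24·p^3 - 8·p^2·r + 8·p^2 + 180·p^2·q - 60·p·q·r + 60·p·q - 63·p·q·r + 21·q·r^2 - 21·q·r + 84·p·q^2 - 28·q^2·r + 28·q^2 - 147·p·r^2 + 49·r^3 - 49·r^2    [distributive law]
= 93·p·r - 77·r^2 - 4·r + 128·p^2 + 136·p + 276·p·q - 93·q·r + 72·q + 32 + 139·p^2·r - 196·p·r^2 + 24·p^3 + 180·p^2·q - 123·p·q·r + 21·q·r^2 + 84·p·q^2 - 28·q^2·r + 28·q^2 + 49·r^3    [combine like terms]

93·p·r - 77·r^2 - 4·r + 128·p^2 + 136·p + 276·p·q - 93·q·r + 72·q + 32 + 139·p^2·r - 196·p·r^2 + 24·p^3 + 180·p^2·q - 123·p·q·r + 21·q·r^2 + 84·p·q^2 - 28·q^2·r + 28·q^2 + 49·r^3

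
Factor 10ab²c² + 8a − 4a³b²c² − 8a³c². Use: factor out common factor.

2a(5b²c² + 4 − 2a²b²c² − 4a²c²)

10ab²c² + 8a − 4a³b²c² − 8a³c²
= 2(5ab²c² + 4a − 2a³b²c² − 4a³c²)    [factor out 2]
= 2a(5b²c² + 4 − 2a²b²c² − 4a²c²)    [factor out a]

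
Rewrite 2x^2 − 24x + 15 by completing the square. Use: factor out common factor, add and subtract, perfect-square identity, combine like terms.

2(x − 6)^2 − 57

2x^2 − 24x + 15
= 2(x^2 − 12x) + 15    [factor out 2 from the x-terms]
= 2(x^2 − 12x + 36 − 36) + 15    [add and subtract 36 inside the bracket]
= 2(x − 6)^2 − 72 + 15    [perfect-square identity]
= 2(x − 6)^2 − 57    [combine constants]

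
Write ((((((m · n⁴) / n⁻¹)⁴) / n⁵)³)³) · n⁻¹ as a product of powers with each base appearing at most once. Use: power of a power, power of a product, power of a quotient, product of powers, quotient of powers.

m³⁶n¹³⁴

((((((m · n⁴) / n⁻¹)⁴) / n⁵)³)³) · n⁻¹
= (((((m · n⁴) / n⁻¹)⁴) / n⁵)⁹) · n⁻¹    [power of a power]
= (((((m · n⁴) / n⁻¹)⁴)⁹) / ((n⁵)⁹)) · n⁻¹    [power of a quotient]
= ((((m · n⁴) / n⁻¹)³⁶) / ((n⁵)⁹)) · n⁻¹    [power of a power]
= ((((m · n⁴)³⁶) / ((n⁻¹)³⁶)) / ((n⁵)⁹)) · n⁻¹    [power of a quotient]
= ((((m³⁶) · ((n⁴)³⁶)) / ((n⁻¹)³⁶)) / ((n⁵)⁹)) · n⁻¹    [power of a product]
= (((m³⁶ · n¹⁴⁴) / ((n⁻¹)³⁶)) / ((n⁵)⁹)) · n⁻¹    [power of a power]
= (((m³⁶ · n¹⁴⁴) / n⁻³⁶) / ((n⁵)⁹)) · n⁻¹    [power of a power]
= (((m³⁶ · n¹⁴⁴) / n⁻³⁶) / n⁴⁵) · n⁻¹    [power of a power]
= m³⁶n¹³⁴    [quotient of powers; product of powers]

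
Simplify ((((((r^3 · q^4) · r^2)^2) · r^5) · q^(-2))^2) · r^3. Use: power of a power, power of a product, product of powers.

((((((r^3 · q^4) · r^2)^2) · r^5) · q^(-2))^2) · r^3
= ((((((r^3 · q^4) · r^2)^2) · r^5)^2) · ((q^(-2))^2)) · r^3    [power of a product]
= ((((((r^3 · q^4) · r^2)^2)^2) · ((r^5)^2)) · ((q^(-2))^2)) · r^3    [power of a product]
= (((((r^3 · q^4) · r^2)^4) · ((r^5)^2)) · ((q^(-2))^2)) · r^3    [power of a power]
= (((((r^3 · q^4)^4) · ((r^2)^4)) · ((r^5)^2)) · ((q^(-2))^2)) · r^3    [power of a product]
= ((((((r^3)^4) · ((q^4)^4)) · ((r^2)^4)) · ((r^5)^2)) · ((q^(-2))^2)) · r^3    [power of a product]
= ((((r^12 · ((q^4)^4)) · ((r^2)^4)) · ((r^5)^2)) · ((q^(-2))^2)) · r^3    [power of a power]
= ((((r^12 · q^16) · ((r^2)^4)) · ((r^5)^2)) · ((q^(-2))^2)) · r^3    [power of a power]
= ((((r^12 · q^16) · r^8) · ((r^5)^2)) · ((q^(-2))^2)) · r^3    [power of a power]
= ((((r^12 · q^16) · r^8) · r^10) · ((q^(-2))^2)) · r^3    [power of a power]
= ((((r^12 · q^16) · r^8) · r^10) · q^(-4)) · r^3    [power of a power]
= q^12·r^33    [product of powers]

q^12·r^33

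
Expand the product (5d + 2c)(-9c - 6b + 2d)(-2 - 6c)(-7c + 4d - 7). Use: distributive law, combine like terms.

-2152c^2d + 888cd^2 - 574cd - 1290c^3d + 1404c^2d^2 - 1584bcd + 240bd^2 - 420bd - 972bc^2d + 720bcd^2 - 80d^3 + 140d^2 - 240cd^3 - 1008c^3 - 252c^2 - 756c^4 - 672bc^2 - 168bc - 504bc^3

(5d + 2c)(-9c - 6b + 2d)(-2 - 6c)(-7c + 4d - 7)
= (-45cd - 30bd + 10d^2 - 18c^2 - 12bc + 4cd)(-2 - 6c)(-7c + 4d - 7)    [distributive law]
= (-41cd - 30bd + 10d^2 - 18c^2 - 12bc)(-2 - 6c)(-7c + 4d - 7)    [combine like terms]
= (82cd + 246c^2d + 60bd + 180bcd - 20d^2 - 60cd^2 + 36c^2 + 108c^3 + 24bc + 72bc^2)(-7c + 4d - 7)    [distributive law]
= -574c^2d + 328cd^2 - 574cd - 1722c^3d + 984c^2d^2 - 1722c^2d - 420bcd + 240bd^2 - 420bd - 1260bc^2d + 720bcd^2 - 1260bcd + 140cd^2 - 80d^3 + 140d^2 + 420c^2d^2 - 240cd^3 + 420cd^2 - 252c^3 + 144c^2d - 252c^2 - 756c^4 + 432c^3d - 756c^3 - 168bc^2 + 96bcd - 168bc - 504bc^3 + 288bc^2d - 504bc^2    [distributive law]
= -2152c^2d + 888cd^2 - 574cd - 1290c^3d + 1404c^2d^2 - 1584bcd + 240bd^2 - 420bd - 972bc^2d + 720bcd^2 - 80d^3 + 140d^2 - 240cd^3 - 1008c^3 - 252c^2 - 756c^4 - 672bc^2 - 168bc - 504bc^3    [combine like terms]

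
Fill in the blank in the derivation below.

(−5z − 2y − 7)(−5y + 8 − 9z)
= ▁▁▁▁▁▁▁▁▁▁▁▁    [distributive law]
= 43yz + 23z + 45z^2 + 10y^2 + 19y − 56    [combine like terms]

By distributive law:

25yz − 40z + 45z^2 + 10y^2 − 16y + 18yz + 35y − 56 + 63z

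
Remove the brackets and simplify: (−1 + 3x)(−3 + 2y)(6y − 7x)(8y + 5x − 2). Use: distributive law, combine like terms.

(−1 + 3x)(−3 + 2y)(6y − 7x)(8y + 5x − 2)
= (3 − 2y − 9x + 6xy)(6y − 7x)(8y + 5x − 2)    [distributive law]
= (18y − 21x − 12y^2 + 14xy − 54xy + 63x^2 + 36xy^2 − 42x^2y)(8y + 5x − 2)    [distributive law]
= (18y − 21x − 12y^2 − 40xy + 63x^2 + 36xy^2 − 42x^2y)(8y + 5x − 2)    [combine like terms]
= 144y^2 + 90xy − 36y − 168xy − 105x^2 + 42x − 96y^3 − 60xy^2 + 24y^2 − 320xy^2 − 200x^2y + 80xy + 504x^2y + 315x^3 − 126x^2 + 288xy^3 + 180x^2y^2 − 72xy^2 − 336x^2y^2 − 210x^3y + 84x^2y    [distributive law]
= 168y^2 + 2xy − 36y − 231x^2 + 42x − 96y^3 − 452xy^2 + 388x^2y + 315x^3 + 288xy^3 − 156x^2y^2 − 210x^3y    [combine like terms]

168y^2 + 2xy − 36y − 231x^2 + 42x − 96y^3 − 452xy^2 + 388x^2y + 315x^3 + 288xy^3 − 156x^2y^2 − 210x^3y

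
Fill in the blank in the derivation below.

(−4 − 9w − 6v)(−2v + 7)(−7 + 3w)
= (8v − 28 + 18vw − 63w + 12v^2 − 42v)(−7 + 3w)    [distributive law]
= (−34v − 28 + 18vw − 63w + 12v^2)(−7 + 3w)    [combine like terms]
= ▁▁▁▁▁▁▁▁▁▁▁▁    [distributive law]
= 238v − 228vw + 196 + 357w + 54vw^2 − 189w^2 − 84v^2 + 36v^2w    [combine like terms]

By distributive law:

238v − 102vw + 196 − 84w − 126vw + 54vw^2 + 441w − 189w^2 − 84v^2 + 36v^2w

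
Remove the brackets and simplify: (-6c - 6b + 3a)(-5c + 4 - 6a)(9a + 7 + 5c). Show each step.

(-6c - 6b + 3a)(-5c + 4 - 6a)(9a + 7 + 5c)
= (30c^2 - 24c + 36ac + 30bc - 24b + 36ab - 15ac + 12a - 18a^2)(9a + 7 + 5c)    [distributive law]
= (30c^2 - 24c + 21ac + 30bc - 24b + 36ab + 12a - 18a^2)(9a + 7 + 5c)    [combine like terms]
= 270ac^2 + 210c^2 + 150c^3 - 216ac - 168c - 120c^2 + 189a^2c + 147ac + 105ac^2 + 270abc + 210bc + 150bc^2 - 216ab - 168b - 120bc + 324a^2b + 252ab + 180abc + 108a^2 + 84a + 60ac - 162a^3 - 126a^2 - 90a^2c    [distributive law]
= 375ac^2 + 90c^2 + 150c^3 - 9ac - 168c + 99a^2c + 450abc + 90bc + 150bc^2 + 36ab - 168b + 324a^2b - 18a^2 + 84a - 162a^3    [combine like terms]

375ac^2 + 90c^2 + 150c^3 - 9ac - 168c + 99a^2c + 450abc + 90bc + 150bc^2 + 36ab - 168b + 324a^2b - 18a^2 + 84a - 162a^3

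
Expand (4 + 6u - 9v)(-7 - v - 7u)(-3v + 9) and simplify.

615v - 252 - 96v^2 + 723uv - 630u - 171uv^2 + 126u^2v - 378u^2 - 27v^3

(4 + 6u - 9v)(-7 - v - 7u)(-3v + 9)
= (-28 - 4v - 28u - 42u - 6uv - 42u^2 + 63v + 9v^2 + 63uv)(-3v + 9)    [distributive law]
= (-28 + 59v - 70u + 57uv - 42u^2 + 9v^2)(-3v + 9)    [combine like terms]
= 84v - 252 - 177v^2 + 531v + 210uv - 630u - 171uv^2 + 513uv + 126u^2v - 378u^2 - 27v^3 + 81v^2    [distributive law]
= 615v - 252 - 96v^2 + 723uv - 630u - 171uv^2 + 126u^2v - 378u^2 - 27v^3    [combine like terms]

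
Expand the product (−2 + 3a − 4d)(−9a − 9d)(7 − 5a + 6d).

(−2 + 3a − 4d)(−9a − 9d)(7 − 5a + 6d)
= (18a + 18d − 27a^2 − 27ad + 36ad + 36d^2)(7 − 5a + 6d)    [distributive law]
= (18a + 18d − 27a^2 + 9ad + 36d^2)(7 − 5a + 6d)    [combine like terms]
= 126a − 90a^2 + 108ad + 126d − 90ad + 108d^2 − 189a^2 + 135a^3 − 162a^2d + 63ad − 45a^2d + 54ad^2 + 252d^2 − 180ad^2 + 216d^3    [distributive law]
= 126a − 279a^2 + 81ad + 126d + 360d^2 + 135a^3 − 207a^2d − 126ad^2 + 216d^3    [combine like terms]

126a − 279a^2 + 81ad + 126d + 360d^2 + 135a^3 − 207a^2d − 126ad^2 + 216d^3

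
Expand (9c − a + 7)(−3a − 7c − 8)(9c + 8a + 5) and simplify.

(9c − a + 7)(−3a − 7c − 8)(9c + 8a + 5)
= (−27ac − 63c^2 − 72c + 3a^2 + 7ac + 8a − 21a − 49c − 56)(9c + 8a + 5)    [distributive law]
= (−20ac − 63c^2 − 121c + 3a^2 − 13a − 56)(9c + 8a + 5)    [combine like terms]
= −180ac^2 − 160a^2c − 100ac − 567c^3 − 504ac^2 − 315c^2 − 1089c^2 − 968ac − 605c + 27a^2c + 24a^3 + 15a^2 − 117ac − 104a^2 − 65a − 504c − 448a − 280    [distributive law]
= −684ac^2 − 133a^2c − 1185ac − 567c^3 − 1404c^2 − 1109c + 24a^3 − 89a^2 − 513a − 280    [combine like terms]

−684ac^2 − 133a^2c − 1185ac − 567c^3 − 1404c^2 − 1109c + 24a^3 − 89a^2 − 513a − 280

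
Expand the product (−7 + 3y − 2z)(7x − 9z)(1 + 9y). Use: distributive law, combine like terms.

(−7 + 3y − 2z)(7x − 9z)(1 + 9y)
= (−49x + 63z + 21xy − 27yz − 14xz + 18z²)(1 + 9y)    [distributive law]
= −49x − 441xy + 63z + 567yz + 21xy + 189xy² − 27yz − 243y²z − 14xz − 126xyz + 18z² + 162yz²    [distributive law]
= −49x − 420xy + 63z + 540yz + 189xy² − 243y²z − 14xz − 126xyz + 18z² + 162yz²    [combine like terms]

−49x − 420xy + 63z + 540yz + 189xy² − 243y²z − 14xz − 126xyz + 18z² + 162yz²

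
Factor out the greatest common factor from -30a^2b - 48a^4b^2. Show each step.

6a^2b(-5 - 8a^2b)

-30a^2b - 48a^4b^2
= 6(-5a^2b - 8a^4b^2)    [factor out 6]
= 6a^2b(-5 - 8a^2b)    [factor out a^2b]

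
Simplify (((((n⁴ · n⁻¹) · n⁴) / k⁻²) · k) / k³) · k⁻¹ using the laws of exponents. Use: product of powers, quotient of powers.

k⁻¹·n⁷

(((((n⁴ · n⁻¹) · n⁴) / k⁻²) · k) / k³) · k⁻¹
= ((((n³ · n⁴) / k⁻²) · k) / k³) · k⁻¹    [product of powers]
= (((n⁷ / k⁻²) · k) / k³) · k⁻¹    [product of powers]
= k⁻¹·n⁷    [quotient of powers; product of powers]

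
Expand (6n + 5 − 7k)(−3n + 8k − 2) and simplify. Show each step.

−18n^2 + 69kn − 27n + 54k − 10 − 56k^2

(6n + 5 − 7k)(−3n + 8k − 2)
= −18n^2 + 48kn − 12n − 15n + 40k − 10 + 21kn − 56k^2 + 14k    [distributive law]
= −18n^2 + 69kn − 27n + 54k − 10 − 56k^2    [combine like terms]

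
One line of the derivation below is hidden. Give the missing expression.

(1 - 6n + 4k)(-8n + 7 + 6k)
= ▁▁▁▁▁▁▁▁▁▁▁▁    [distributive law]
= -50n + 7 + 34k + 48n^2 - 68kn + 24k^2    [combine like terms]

By distributive law:

-8n + 7 + 6k + 48n^2 - 42n - 36kn - 32kn + 28k + 24k^2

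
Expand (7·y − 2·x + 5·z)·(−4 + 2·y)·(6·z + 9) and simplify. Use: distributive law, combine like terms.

(7·y − 2·x + 5·z)·(−4 + 2·y)·(6·z + 9)
= (−28·y + 14·y^2 + 8·x − 4·x·y − 20·z + 10·y·z)·(6·z + 9)    [distributive law]
= −168·y·z − 252·y + 84·y^2·z + 126·y^2 + 48·x·z + 72·x − 24·x·y·z − 36·x·y − 120·z^2 − 180·z + 60·y·z^2 + 90·y·z    [distributive law]
= −78·y·z − 252·y + 84·y^2·z + 126·y^2 + 48·x·z + 72·x − 24·x·y·z − 36·x·y − 120·z^2 − 180·z + 60·y·z^2    [combine like terms]

−78·y·z − 252·y + 84·y^2·z + 126·y^2 + 48·x·z + 72·x − 24·x·y·z − 36·x·y − 120·z^2 − 180·z + 60·y·z^2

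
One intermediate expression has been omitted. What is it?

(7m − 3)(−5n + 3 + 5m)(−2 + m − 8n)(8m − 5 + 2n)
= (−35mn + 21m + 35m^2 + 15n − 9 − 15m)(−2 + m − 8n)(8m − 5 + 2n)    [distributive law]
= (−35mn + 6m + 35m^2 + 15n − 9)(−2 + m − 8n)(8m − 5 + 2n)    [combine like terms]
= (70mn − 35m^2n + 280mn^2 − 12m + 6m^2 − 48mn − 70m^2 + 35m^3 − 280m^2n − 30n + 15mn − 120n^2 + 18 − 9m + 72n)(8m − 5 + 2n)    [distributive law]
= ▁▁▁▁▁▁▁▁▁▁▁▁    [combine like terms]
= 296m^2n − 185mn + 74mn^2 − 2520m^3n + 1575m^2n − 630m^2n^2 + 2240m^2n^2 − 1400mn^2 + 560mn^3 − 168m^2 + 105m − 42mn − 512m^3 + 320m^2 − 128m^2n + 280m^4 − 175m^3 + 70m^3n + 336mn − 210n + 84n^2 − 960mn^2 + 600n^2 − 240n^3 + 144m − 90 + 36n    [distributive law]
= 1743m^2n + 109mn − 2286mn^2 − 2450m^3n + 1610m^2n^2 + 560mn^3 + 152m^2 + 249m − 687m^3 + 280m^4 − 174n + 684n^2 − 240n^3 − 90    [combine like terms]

After combine like terms, the bracketed line is:

(37mn − 315m^2n + 280mn^2 − 21m − 64m^2 + 35m^3 + 42n − 120n^2 + 18)(8m − 5 + 2n)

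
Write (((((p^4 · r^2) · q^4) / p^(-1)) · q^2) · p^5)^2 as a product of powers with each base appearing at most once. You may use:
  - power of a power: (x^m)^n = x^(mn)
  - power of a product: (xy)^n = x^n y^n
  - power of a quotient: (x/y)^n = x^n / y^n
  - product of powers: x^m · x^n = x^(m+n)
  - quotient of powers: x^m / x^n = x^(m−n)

p^20·q^12·r^4

(((((p^4 · r^2) · q^4) / p^(-1)) · q^2) · p^5)^2
= (((((p^4 · r^2) · q^4) / p^(-1)) · q^2)^2) · ((p^5)^2)    [power of a product]
= (((((p^4 · r^2) · q^4) / p^(-1))^2) · ((q^2)^2)) · ((p^5)^2)    [power of a product]
= (((((p^4 · r^2) · q^4)^2) / ((p^(-1))^2)) · ((q^2)^2)) · ((p^5)^2)    [power of a quotient]
= (((((p^4 · r^2)^2) · ((q^4)^2)) / ((p^(-1))^2)) · ((q^2)^2)) · ((p^5)^2)    [power of a product]
= ((((((p^4)^2) · ((r^2)^2)) · ((q^4)^2)) / ((p^(-1))^2)) · ((q^2)^2)) · ((p^5)^2)    [power of a product]
= ((((p^8 · ((r^2)^2)) · ((q^4)^2)) / ((p^(-1))^2)) · ((q^2)^2)) · ((p^5)^2)    [power of a power]
= ((((p^8 · r^4) · ((q^4)^2)) / ((p^(-1))^2)) · ((q^2)^2)) · ((p^5)^2)    [power of a power]
= ((((p^8 · r^4) · q^8) / ((p^(-1))^2)) · ((q^2)^2)) · ((p^5)^2)    [power of a power]
= ((((p^8 · r^4) · q^8) / p^(-2)) · ((q^2)^2)) · ((p^5)^2)    [power of a power]
= ((((p^8 · r^4) · q^8) / p^(-2)) · q^4) · ((p^5)^2)    [power of a power]
= ((((p^8 · r^4) · q^8) / p^(-2)) · q^4) · p^10    [power of a power]
= p^20·q^12·r^4    [quotient of powers; product of powers]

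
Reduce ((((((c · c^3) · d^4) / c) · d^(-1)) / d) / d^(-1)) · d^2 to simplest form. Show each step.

c^3·d^5

((((((c · c^3) · d^4) / c) · d^(-1)) / d) / d^(-1)) · d^2
= (((((c^4 · d^4) / c) · d^(-1)) / d) / d^(-1)) · d^2    [product of powers]
= c^3·d^5    [quotient of powers; product of powers]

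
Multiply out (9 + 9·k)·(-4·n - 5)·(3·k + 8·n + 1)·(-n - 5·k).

(9 + 9·k)·(-4·n - 5)·(3·k + 8·n + 1)·(-n - 5·k)
= (-36·n - 45 - 36·k·n - 45·k)·(3·k + 8·n + 1)·(-n - 5·k)    [distributive law]
= (-108·k·n - 288·n² - 36·n - 135·k - 360·n - 45 - 108·k²·n - 288·k·n² - 36·k·n - 135·k² - 360·k·n - 45·k)·(-n - 5·k)    [distributive law]
= (-504·k·n - 288·n² - 396·n - 180·k - 45 - 108·k²·n - 288·k·n² - 135·k²)·(-n - 5·k)    [combine like terms]
= 504·k·n² + 2520·k²·n + 288·n³ + 1440·k·n² + 396·n² + 1980·k·n + 180·k·n + 900·k² + 45·n + 225·k + 108·k²·n² + 540·k³·n + 288·k·n³ + 1440·k²·n² + 135·k²·n + 675·k³    [distributive law]
= 1944·k·n² + 2655·k²·n + 288·n³ + 396·n² + 2160·k·n + 900·k² + 45·n + 225·k + 1548·k²·n² + 540·k³·n + 288·k·n³ + 675·k³    [combine like terms]

1944·k·n² + 2655·k²·n + 288·n³ + 396·n² + 2160·k·n + 900·k² + 45·n + 225·k + 1548·k²·n² + 540·k³·n + 288·k·n³ + 675·k³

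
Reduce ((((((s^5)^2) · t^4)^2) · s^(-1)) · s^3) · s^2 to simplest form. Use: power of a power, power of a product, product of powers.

s^24t^8

((((((s^5)^2) · t^4)^2) · s^(-1)) · s^3) · s^2
= ((((((s^5)^2)^2) · ((t^4)^2)) · s^(-1)) · s^3) · s^2    [power of a product]
= (((((s^5)^4) · ((t^4)^2)) · s^(-1)) · s^3) · s^2    [power of a power]
= (((s^20 · ((t^4)^2)) · s^(-1)) · s^3) · s^2    [power of a power]
= (((s^20 · t^8) · s^(-1)) · s^3) · s^2    [power of a power]
= s^24t^8    [product of powers]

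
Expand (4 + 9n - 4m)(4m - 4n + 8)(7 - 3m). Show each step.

-208m - 64m² + 392n + 196mn + 224 - 156m²n - 252n² + 108mn² + 48m³

(4 + 9n - 4m)(4m - 4n + 8)(7 - 3m)
= (16m - 16n + 32 + 36mn - 36n² + 72n - 16m² + 16mn - 32m)(7 - 3m)    [distributive law]
= (-16m + 56n + 32 + 52mn - 36n² - 16m²)(7 - 3m)    [combine like terms]
= -112m + 48m² + 392n - 168mn + 224 - 96m + 364mn - 156m²n - 252n² + 108mn² - 112m² + 48m³    [distributive law]
= -208m - 64m² + 392n + 196mn + 224 - 156m²n - 252n² + 108mn² + 48m³    [combine like terms]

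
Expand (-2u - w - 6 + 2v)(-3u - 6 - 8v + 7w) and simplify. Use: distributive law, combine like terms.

6u^2 + 30u + 10uv - 11uw - 36w + 22vw - 7w^2 + 36 + 36v - 16v^2

(-2u - w - 6 + 2v)(-3u - 6 - 8v + 7w)
= 6u^2 + 12u + 16uv - 14uw + 3uw + 6w + 8vw - 7w^2 + 18u + 36 + 48v - 42w - 6uv - 12v - 16v^2 + 14vw    [distributive law]
= 6u^2 + 30u + 10uv - 11uw - 36w + 22vw - 7w^2 + 36 + 36v - 16v^2    [combine like terms]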